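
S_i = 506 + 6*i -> [506, 512, 518, 524, 530]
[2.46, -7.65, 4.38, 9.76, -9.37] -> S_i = Random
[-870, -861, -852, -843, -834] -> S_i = -870 + 9*i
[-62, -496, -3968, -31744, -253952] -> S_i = -62*8^i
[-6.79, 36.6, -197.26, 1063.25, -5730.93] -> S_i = -6.79*(-5.39)^i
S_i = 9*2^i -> [9, 18, 36, 72, 144]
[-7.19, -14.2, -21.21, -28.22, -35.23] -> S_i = -7.19 + -7.01*i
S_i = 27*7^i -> [27, 189, 1323, 9261, 64827]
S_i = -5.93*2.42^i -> [-5.93, -14.35, -34.73, -84.04, -203.38]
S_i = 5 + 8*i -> [5, 13, 21, 29, 37]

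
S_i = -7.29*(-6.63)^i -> [-7.29, 48.33, -320.45, 2124.56, -14085.8]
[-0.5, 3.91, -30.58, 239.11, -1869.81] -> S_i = -0.50*(-7.82)^i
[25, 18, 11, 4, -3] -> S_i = 25 + -7*i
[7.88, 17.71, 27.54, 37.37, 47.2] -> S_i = 7.88 + 9.83*i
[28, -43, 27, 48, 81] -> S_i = Random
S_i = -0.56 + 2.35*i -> [-0.56, 1.79, 4.14, 6.49, 8.84]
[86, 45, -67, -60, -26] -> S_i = Random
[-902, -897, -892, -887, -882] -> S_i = -902 + 5*i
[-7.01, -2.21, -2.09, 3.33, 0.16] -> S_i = Random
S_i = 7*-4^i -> [7, -28, 112, -448, 1792]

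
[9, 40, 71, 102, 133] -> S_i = 9 + 31*i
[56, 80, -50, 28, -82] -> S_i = Random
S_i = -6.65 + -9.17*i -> [-6.65, -15.82, -24.99, -34.16, -43.33]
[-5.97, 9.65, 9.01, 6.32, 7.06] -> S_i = Random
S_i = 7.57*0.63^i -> [7.57, 4.77, 3.0, 1.89, 1.19]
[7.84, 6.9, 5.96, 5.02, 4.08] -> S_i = 7.84 + -0.94*i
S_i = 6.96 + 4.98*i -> [6.96, 11.94, 16.92, 21.9, 26.88]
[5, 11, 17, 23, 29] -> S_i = 5 + 6*i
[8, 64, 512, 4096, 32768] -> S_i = 8*8^i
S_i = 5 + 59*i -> [5, 64, 123, 182, 241]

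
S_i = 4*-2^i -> [4, -8, 16, -32, 64]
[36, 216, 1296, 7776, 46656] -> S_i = 36*6^i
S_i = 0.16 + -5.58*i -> [0.16, -5.42, -11.0, -16.58, -22.16]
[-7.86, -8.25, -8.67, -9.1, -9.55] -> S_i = -7.86*1.05^i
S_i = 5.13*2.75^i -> [5.13, 14.11, 38.8, 106.69, 293.39]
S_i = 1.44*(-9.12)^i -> [1.44, -13.13, 119.77, -1092.31, 9961.89]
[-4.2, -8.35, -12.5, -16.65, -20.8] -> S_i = -4.20 + -4.15*i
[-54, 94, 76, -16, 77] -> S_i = Random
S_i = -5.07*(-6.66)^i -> [-5.07, 33.77, -224.88, 1497.72, -9974.82]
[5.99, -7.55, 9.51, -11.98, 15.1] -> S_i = 5.99*(-1.26)^i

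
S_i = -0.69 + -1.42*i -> [-0.69, -2.11, -3.53, -4.95, -6.37]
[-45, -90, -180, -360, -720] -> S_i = -45*2^i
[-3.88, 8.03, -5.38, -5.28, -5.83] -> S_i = Random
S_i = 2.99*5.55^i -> [2.99, 16.59, 92.1, 511.15, 2836.89]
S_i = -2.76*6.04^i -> [-2.76, -16.67, -100.69, -608.16, -3673.3]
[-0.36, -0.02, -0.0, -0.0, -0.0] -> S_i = -0.36*0.05^i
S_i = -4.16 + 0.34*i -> [-4.16, -3.82, -3.48, -3.14, -2.8]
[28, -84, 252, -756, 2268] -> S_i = 28*-3^i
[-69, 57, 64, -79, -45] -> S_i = Random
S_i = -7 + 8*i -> [-7, 1, 9, 17, 25]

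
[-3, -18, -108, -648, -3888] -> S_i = -3*6^i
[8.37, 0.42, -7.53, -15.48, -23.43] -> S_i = 8.37 + -7.95*i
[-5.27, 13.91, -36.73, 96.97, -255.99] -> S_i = -5.27*(-2.64)^i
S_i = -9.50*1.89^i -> [-9.5, -17.95, -33.93, -64.14, -121.22]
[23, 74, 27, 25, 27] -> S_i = Random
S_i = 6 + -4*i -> [6, 2, -2, -6, -10]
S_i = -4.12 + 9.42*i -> [-4.12, 5.3, 14.72, 24.14, 33.56]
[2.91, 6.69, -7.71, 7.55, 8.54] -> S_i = Random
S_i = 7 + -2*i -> [7, 5, 3, 1, -1]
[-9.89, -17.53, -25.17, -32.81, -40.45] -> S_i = -9.89 + -7.64*i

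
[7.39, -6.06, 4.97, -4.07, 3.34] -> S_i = 7.39*(-0.82)^i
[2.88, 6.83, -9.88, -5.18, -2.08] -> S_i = Random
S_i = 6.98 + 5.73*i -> [6.98, 12.71, 18.44, 24.17, 29.9]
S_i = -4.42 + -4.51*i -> [-4.42, -8.93, -13.44, -17.95, -22.46]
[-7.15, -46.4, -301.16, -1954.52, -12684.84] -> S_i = -7.15*6.49^i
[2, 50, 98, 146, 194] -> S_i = 2 + 48*i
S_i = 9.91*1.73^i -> [9.91, 17.14, 29.66, 51.31, 88.77]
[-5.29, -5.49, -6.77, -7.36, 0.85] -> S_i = Random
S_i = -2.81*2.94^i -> [-2.81, -8.26, -24.29, -71.41, -209.94]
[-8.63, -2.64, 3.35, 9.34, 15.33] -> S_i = -8.63 + 5.99*i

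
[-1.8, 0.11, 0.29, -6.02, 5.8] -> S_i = Random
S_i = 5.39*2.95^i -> [5.39, 15.9, 46.91, 138.37, 408.2]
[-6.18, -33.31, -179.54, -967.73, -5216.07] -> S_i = -6.18*5.39^i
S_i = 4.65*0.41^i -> [4.65, 1.91, 0.78, 0.32, 0.13]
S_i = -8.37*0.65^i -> [-8.37, -5.44, -3.54, -2.3, -1.49]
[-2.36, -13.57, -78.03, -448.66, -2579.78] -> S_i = -2.36*5.75^i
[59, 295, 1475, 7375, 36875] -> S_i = 59*5^i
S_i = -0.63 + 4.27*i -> [-0.63, 3.64, 7.91, 12.18, 16.45]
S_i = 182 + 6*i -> [182, 188, 194, 200, 206]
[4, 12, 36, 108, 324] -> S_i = 4*3^i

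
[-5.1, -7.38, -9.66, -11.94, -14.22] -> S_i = -5.10 + -2.28*i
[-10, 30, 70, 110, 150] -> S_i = -10 + 40*i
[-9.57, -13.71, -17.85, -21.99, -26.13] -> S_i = -9.57 + -4.14*i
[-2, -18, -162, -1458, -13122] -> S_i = -2*9^i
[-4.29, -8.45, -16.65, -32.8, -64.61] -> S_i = -4.29*1.97^i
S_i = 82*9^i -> [82, 738, 6642, 59778, 538002]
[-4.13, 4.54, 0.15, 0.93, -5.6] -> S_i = Random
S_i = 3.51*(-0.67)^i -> [3.51, -2.35, 1.58, -1.06, 0.71]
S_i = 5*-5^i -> [5, -25, 125, -625, 3125]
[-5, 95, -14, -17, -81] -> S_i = Random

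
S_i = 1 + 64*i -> [1, 65, 129, 193, 257]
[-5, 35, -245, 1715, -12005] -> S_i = -5*-7^i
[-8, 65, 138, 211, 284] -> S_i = -8 + 73*i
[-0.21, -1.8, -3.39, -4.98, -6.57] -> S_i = -0.21 + -1.59*i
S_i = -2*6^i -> [-2, -12, -72, -432, -2592]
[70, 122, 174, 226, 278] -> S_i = 70 + 52*i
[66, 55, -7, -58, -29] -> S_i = Random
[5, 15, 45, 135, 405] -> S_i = 5*3^i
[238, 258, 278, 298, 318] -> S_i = 238 + 20*i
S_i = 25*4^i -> [25, 100, 400, 1600, 6400]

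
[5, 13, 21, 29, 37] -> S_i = 5 + 8*i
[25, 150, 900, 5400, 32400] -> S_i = 25*6^i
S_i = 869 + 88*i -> [869, 957, 1045, 1133, 1221]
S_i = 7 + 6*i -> [7, 13, 19, 25, 31]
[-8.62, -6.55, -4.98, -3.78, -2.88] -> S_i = -8.62*0.76^i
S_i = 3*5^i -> [3, 15, 75, 375, 1875]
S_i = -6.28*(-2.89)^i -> [-6.28, 18.15, -52.45, 151.58, -438.08]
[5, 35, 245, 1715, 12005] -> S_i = 5*7^i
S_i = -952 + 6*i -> [-952, -946, -940, -934, -928]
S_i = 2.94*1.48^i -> [2.94, 4.35, 6.44, 9.53, 14.11]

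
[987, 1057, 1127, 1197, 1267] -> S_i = 987 + 70*i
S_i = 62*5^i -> [62, 310, 1550, 7750, 38750]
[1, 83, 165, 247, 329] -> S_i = 1 + 82*i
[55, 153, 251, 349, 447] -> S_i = 55 + 98*i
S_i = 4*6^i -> [4, 24, 144, 864, 5184]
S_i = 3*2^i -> [3, 6, 12, 24, 48]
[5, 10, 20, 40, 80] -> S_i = 5*2^i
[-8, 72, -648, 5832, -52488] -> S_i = -8*-9^i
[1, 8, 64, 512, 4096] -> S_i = 1*8^i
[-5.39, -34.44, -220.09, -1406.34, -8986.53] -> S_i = -5.39*6.39^i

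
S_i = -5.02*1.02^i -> [-5.02, -5.12, -5.22, -5.33, -5.43]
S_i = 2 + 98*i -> [2, 100, 198, 296, 394]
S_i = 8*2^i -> [8, 16, 32, 64, 128]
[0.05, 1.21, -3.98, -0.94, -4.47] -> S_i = Random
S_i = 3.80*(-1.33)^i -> [3.8, -5.05, 6.72, -8.94, 11.89]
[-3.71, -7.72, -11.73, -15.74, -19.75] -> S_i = -3.71 + -4.01*i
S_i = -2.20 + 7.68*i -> [-2.2, 5.48, 13.16, 20.84, 28.52]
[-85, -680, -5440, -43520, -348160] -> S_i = -85*8^i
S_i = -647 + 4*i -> [-647, -643, -639, -635, -631]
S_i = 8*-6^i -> [8, -48, 288, -1728, 10368]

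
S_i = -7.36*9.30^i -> [-7.36, -68.45, -636.57, -5920.07, -55056.63]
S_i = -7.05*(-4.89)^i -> [-7.05, 34.47, -168.58, 824.36, -4031.11]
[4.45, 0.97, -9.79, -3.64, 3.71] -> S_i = Random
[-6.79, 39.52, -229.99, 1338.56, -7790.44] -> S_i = -6.79*(-5.82)^i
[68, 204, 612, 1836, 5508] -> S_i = 68*3^i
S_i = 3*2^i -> [3, 6, 12, 24, 48]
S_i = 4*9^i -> [4, 36, 324, 2916, 26244]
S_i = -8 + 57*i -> [-8, 49, 106, 163, 220]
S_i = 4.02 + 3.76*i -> [4.02, 7.78, 11.54, 15.3, 19.06]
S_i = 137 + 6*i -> [137, 143, 149, 155, 161]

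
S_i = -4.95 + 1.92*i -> [-4.95, -3.03, -1.11, 0.81, 2.73]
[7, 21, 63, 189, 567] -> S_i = 7*3^i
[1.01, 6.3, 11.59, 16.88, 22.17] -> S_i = 1.01 + 5.29*i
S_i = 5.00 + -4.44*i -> [5.0, 0.56, -3.88, -8.32, -12.76]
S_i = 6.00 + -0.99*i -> [6.0, 5.01, 4.02, 3.03, 2.04]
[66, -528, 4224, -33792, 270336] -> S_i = 66*-8^i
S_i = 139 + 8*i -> [139, 147, 155, 163, 171]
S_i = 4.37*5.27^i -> [4.37, 23.03, 121.37, 639.61, 3370.73]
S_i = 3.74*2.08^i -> [3.74, 7.78, 16.18, 33.66, 70.0]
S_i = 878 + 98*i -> [878, 976, 1074, 1172, 1270]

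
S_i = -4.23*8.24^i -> [-4.23, -34.86, -287.21, -2366.58, -19500.66]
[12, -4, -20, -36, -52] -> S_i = 12 + -16*i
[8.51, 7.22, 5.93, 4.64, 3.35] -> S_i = 8.51 + -1.29*i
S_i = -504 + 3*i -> [-504, -501, -498, -495, -492]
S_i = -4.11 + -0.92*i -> [-4.11, -5.03, -5.95, -6.87, -7.79]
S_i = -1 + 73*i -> [-1, 72, 145, 218, 291]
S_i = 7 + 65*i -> [7, 72, 137, 202, 267]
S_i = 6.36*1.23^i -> [6.36, 7.82, 9.62, 11.84, 14.56]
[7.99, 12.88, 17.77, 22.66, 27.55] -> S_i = 7.99 + 4.89*i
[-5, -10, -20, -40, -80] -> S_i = -5*2^i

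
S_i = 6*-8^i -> [6, -48, 384, -3072, 24576]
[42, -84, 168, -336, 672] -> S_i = 42*-2^i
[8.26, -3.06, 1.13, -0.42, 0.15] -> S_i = 8.26*(-0.37)^i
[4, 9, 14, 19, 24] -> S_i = 4 + 5*i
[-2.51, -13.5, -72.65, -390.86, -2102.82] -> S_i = -2.51*5.38^i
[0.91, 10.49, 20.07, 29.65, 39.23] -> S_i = 0.91 + 9.58*i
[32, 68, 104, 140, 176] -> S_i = 32 + 36*i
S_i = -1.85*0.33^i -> [-1.85, -0.61, -0.2, -0.07, -0.02]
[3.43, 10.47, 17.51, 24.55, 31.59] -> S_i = 3.43 + 7.04*i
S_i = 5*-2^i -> [5, -10, 20, -40, 80]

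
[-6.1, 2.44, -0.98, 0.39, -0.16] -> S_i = -6.10*(-0.40)^i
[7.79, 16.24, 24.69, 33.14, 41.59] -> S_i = 7.79 + 8.45*i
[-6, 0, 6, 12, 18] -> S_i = -6 + 6*i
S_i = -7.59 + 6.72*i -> [-7.59, -0.87, 5.85, 12.57, 19.29]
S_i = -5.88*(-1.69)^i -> [-5.88, 9.94, -16.79, 28.38, -47.96]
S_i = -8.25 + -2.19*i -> [-8.25, -10.44, -12.63, -14.82, -17.01]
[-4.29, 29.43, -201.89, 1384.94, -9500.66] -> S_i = -4.29*(-6.86)^i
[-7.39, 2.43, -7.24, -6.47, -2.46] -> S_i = Random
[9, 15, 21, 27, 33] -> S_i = 9 + 6*i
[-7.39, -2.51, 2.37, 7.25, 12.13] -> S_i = -7.39 + 4.88*i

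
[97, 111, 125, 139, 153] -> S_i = 97 + 14*i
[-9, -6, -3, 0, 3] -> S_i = -9 + 3*i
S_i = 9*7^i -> [9, 63, 441, 3087, 21609]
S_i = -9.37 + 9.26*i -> [-9.37, -0.11, 9.15, 18.41, 27.67]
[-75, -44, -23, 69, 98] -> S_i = Random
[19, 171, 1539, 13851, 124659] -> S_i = 19*9^i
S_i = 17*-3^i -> [17, -51, 153, -459, 1377]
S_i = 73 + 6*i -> [73, 79, 85, 91, 97]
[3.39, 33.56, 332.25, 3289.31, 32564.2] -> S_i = 3.39*9.90^i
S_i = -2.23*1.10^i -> [-2.23, -2.45, -2.7, -2.97, -3.26]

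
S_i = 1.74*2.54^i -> [1.74, 4.42, 11.23, 28.51, 72.42]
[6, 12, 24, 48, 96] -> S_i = 6*2^i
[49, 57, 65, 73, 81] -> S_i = 49 + 8*i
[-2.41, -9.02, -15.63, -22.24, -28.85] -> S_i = -2.41 + -6.61*i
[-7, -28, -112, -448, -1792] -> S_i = -7*4^i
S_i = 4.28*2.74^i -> [4.28, 11.73, 32.13, 88.04, 241.24]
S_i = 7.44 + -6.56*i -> [7.44, 0.88, -5.68, -12.24, -18.8]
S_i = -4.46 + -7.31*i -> [-4.46, -11.77, -19.08, -26.39, -33.7]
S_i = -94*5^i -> [-94, -470, -2350, -11750, -58750]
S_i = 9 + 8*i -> [9, 17, 25, 33, 41]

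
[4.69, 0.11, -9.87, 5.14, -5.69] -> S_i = Random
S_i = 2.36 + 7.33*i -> [2.36, 9.69, 17.02, 24.35, 31.68]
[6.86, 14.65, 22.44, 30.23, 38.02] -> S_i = 6.86 + 7.79*i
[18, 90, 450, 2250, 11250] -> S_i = 18*5^i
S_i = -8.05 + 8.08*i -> [-8.05, 0.03, 8.11, 16.19, 24.27]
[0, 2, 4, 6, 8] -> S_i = 0 + 2*i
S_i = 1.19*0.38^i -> [1.19, 0.45, 0.17, 0.07, 0.02]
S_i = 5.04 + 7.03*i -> [5.04, 12.07, 19.1, 26.13, 33.16]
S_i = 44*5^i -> [44, 220, 1100, 5500, 27500]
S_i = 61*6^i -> [61, 366, 2196, 13176, 79056]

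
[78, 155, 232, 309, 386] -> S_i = 78 + 77*i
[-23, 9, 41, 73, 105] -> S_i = -23 + 32*i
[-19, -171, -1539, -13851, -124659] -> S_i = -19*9^i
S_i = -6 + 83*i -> [-6, 77, 160, 243, 326]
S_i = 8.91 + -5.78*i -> [8.91, 3.13, -2.65, -8.43, -14.21]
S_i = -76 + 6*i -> [-76, -70, -64, -58, -52]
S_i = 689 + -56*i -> [689, 633, 577, 521, 465]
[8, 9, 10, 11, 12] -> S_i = 8 + 1*i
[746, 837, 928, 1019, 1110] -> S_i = 746 + 91*i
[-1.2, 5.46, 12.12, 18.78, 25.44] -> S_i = -1.20 + 6.66*i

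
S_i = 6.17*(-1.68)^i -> [6.17, -10.37, 17.41, -29.26, 49.15]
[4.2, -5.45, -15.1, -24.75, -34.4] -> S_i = 4.20 + -9.65*i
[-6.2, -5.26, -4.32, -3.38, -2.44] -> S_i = -6.20 + 0.94*i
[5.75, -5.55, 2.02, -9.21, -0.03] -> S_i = Random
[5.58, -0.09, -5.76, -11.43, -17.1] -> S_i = 5.58 + -5.67*i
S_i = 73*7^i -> [73, 511, 3577, 25039, 175273]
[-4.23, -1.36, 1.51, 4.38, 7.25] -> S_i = -4.23 + 2.87*i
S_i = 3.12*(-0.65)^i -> [3.12, -2.03, 1.32, -0.86, 0.56]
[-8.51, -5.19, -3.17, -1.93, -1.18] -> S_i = -8.51*0.61^i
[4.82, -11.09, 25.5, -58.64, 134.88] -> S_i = 4.82*(-2.30)^i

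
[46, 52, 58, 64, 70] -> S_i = 46 + 6*i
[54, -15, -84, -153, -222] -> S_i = 54 + -69*i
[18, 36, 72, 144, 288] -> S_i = 18*2^i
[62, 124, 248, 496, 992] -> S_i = 62*2^i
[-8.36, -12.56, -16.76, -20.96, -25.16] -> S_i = -8.36 + -4.20*i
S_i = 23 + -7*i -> [23, 16, 9, 2, -5]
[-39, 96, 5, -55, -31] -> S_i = Random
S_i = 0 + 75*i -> [0, 75, 150, 225, 300]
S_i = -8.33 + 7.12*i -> [-8.33, -1.21, 5.91, 13.03, 20.15]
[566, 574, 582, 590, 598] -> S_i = 566 + 8*i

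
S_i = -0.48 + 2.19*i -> [-0.48, 1.71, 3.9, 6.09, 8.28]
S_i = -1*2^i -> [-1, -2, -4, -8, -16]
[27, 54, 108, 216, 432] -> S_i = 27*2^i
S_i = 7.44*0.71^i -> [7.44, 5.28, 3.75, 2.66, 1.89]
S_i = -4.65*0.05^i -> [-4.65, -0.23, -0.01, -0.0, -0.0]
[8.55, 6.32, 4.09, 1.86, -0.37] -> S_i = 8.55 + -2.23*i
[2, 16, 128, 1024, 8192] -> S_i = 2*8^i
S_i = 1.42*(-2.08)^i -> [1.42, -2.95, 6.14, -12.78, 26.58]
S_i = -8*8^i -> [-8, -64, -512, -4096, -32768]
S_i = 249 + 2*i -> [249, 251, 253, 255, 257]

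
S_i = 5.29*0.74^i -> [5.29, 3.91, 2.9, 2.14, 1.59]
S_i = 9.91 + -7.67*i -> [9.91, 2.24, -5.43, -13.1, -20.77]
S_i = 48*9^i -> [48, 432, 3888, 34992, 314928]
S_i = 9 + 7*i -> [9, 16, 23, 30, 37]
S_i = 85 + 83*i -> [85, 168, 251, 334, 417]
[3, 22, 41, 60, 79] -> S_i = 3 + 19*i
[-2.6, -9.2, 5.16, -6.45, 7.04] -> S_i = Random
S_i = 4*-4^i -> [4, -16, 64, -256, 1024]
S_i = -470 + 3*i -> [-470, -467, -464, -461, -458]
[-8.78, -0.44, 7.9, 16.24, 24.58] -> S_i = -8.78 + 8.34*i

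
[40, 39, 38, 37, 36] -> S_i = 40 + -1*i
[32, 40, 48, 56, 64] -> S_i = 32 + 8*i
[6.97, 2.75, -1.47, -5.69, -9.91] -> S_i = 6.97 + -4.22*i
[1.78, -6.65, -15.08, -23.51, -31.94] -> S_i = 1.78 + -8.43*i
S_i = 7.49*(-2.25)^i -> [7.49, -16.85, 37.92, -85.32, 191.96]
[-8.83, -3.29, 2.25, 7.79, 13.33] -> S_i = -8.83 + 5.54*i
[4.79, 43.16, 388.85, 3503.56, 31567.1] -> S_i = 4.79*9.01^i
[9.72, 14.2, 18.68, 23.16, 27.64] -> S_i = 9.72 + 4.48*i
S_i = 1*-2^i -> [1, -2, 4, -8, 16]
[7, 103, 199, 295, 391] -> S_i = 7 + 96*i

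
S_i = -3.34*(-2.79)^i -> [-3.34, 9.32, -26.0, 72.54, -202.38]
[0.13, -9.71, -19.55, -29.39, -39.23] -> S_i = 0.13 + -9.84*i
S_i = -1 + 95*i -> [-1, 94, 189, 284, 379]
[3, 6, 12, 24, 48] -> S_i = 3*2^i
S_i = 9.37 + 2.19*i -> [9.37, 11.56, 13.75, 15.94, 18.13]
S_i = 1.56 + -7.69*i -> [1.56, -6.13, -13.82, -21.51, -29.2]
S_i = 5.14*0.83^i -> [5.14, 4.27, 3.54, 2.94, 2.44]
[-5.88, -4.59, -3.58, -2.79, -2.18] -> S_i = -5.88*0.78^i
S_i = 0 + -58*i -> [0, -58, -116, -174, -232]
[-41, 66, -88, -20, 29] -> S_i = Random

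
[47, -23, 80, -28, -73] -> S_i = Random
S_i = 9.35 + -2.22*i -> [9.35, 7.13, 4.91, 2.69, 0.47]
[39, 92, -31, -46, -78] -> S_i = Random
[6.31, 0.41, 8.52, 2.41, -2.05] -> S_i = Random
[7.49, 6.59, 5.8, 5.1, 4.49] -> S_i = 7.49*0.88^i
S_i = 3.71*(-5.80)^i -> [3.71, -21.52, 124.8, -723.87, 4198.42]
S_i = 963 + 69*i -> [963, 1032, 1101, 1170, 1239]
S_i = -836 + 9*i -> [-836, -827, -818, -809, -800]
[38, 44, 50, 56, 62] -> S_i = 38 + 6*i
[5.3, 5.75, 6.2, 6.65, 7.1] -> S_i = 5.30 + 0.45*i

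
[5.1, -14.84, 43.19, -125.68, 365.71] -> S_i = 5.10*(-2.91)^i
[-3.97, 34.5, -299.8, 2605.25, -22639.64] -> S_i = -3.97*(-8.69)^i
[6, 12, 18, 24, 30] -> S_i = 6 + 6*i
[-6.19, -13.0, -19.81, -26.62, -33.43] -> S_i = -6.19 + -6.81*i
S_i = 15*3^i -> [15, 45, 135, 405, 1215]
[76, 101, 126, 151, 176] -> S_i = 76 + 25*i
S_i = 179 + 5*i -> [179, 184, 189, 194, 199]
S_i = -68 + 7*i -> [-68, -61, -54, -47, -40]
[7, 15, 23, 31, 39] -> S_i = 7 + 8*i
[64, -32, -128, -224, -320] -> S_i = 64 + -96*i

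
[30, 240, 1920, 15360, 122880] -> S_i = 30*8^i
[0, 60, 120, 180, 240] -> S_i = 0 + 60*i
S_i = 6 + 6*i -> [6, 12, 18, 24, 30]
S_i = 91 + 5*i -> [91, 96, 101, 106, 111]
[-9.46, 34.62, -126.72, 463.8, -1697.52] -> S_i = -9.46*(-3.66)^i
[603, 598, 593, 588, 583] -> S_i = 603 + -5*i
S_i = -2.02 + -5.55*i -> [-2.02, -7.57, -13.12, -18.67, -24.22]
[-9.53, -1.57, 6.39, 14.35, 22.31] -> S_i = -9.53 + 7.96*i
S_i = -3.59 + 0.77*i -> [-3.59, -2.82, -2.05, -1.28, -0.51]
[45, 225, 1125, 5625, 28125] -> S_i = 45*5^i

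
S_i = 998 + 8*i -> [998, 1006, 1014, 1022, 1030]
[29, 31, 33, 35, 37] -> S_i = 29 + 2*i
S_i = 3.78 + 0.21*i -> [3.78, 3.99, 4.2, 4.41, 4.62]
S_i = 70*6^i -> [70, 420, 2520, 15120, 90720]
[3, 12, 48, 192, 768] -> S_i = 3*4^i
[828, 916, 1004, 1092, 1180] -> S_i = 828 + 88*i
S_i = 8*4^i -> [8, 32, 128, 512, 2048]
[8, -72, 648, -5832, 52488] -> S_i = 8*-9^i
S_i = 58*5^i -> [58, 290, 1450, 7250, 36250]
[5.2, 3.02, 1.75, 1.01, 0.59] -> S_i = 5.20*0.58^i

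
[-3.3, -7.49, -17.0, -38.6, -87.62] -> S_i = -3.30*2.27^i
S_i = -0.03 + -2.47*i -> [-0.03, -2.5, -4.97, -7.44, -9.91]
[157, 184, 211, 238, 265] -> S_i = 157 + 27*i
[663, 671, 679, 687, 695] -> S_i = 663 + 8*i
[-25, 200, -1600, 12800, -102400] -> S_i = -25*-8^i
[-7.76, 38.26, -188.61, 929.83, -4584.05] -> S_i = -7.76*(-4.93)^i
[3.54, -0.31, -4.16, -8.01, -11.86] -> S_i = 3.54 + -3.85*i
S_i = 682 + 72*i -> [682, 754, 826, 898, 970]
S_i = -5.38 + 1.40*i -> [-5.38, -3.98, -2.58, -1.18, 0.22]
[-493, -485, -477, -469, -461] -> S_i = -493 + 8*i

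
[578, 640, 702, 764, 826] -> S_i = 578 + 62*i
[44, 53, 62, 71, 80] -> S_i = 44 + 9*i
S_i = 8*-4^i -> [8, -32, 128, -512, 2048]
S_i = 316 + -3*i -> [316, 313, 310, 307, 304]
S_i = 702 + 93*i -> [702, 795, 888, 981, 1074]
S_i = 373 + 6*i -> [373, 379, 385, 391, 397]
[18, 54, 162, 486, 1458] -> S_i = 18*3^i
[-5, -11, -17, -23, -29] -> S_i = -5 + -6*i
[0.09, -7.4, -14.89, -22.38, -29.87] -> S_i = 0.09 + -7.49*i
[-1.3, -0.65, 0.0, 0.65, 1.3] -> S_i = -1.30 + 0.65*i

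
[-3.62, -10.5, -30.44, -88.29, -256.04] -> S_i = -3.62*2.90^i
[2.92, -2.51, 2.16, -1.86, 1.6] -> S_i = 2.92*(-0.86)^i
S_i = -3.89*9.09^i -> [-3.89, -35.36, -321.42, -2921.74, -26558.6]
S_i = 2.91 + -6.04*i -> [2.91, -3.13, -9.17, -15.21, -21.25]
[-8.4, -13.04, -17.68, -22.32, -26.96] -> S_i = -8.40 + -4.64*i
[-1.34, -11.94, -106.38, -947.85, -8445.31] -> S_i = -1.34*8.91^i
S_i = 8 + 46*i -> [8, 54, 100, 146, 192]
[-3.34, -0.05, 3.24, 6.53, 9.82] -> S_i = -3.34 + 3.29*i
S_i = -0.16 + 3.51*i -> [-0.16, 3.35, 6.86, 10.37, 13.88]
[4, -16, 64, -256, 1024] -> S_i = 4*-4^i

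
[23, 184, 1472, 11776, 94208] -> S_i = 23*8^i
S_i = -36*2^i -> [-36, -72, -144, -288, -576]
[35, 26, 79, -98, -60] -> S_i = Random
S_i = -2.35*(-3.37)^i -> [-2.35, 7.92, -26.69, 89.94, -303.1]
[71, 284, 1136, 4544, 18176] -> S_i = 71*4^i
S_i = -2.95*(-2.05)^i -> [-2.95, 6.05, -12.4, 25.41, -52.1]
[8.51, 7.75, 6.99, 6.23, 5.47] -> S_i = 8.51 + -0.76*i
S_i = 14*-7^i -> [14, -98, 686, -4802, 33614]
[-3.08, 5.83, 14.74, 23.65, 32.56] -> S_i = -3.08 + 8.91*i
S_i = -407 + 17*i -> [-407, -390, -373, -356, -339]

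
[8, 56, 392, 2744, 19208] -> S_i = 8*7^i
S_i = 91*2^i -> [91, 182, 364, 728, 1456]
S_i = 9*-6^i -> [9, -54, 324, -1944, 11664]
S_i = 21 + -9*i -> [21, 12, 3, -6, -15]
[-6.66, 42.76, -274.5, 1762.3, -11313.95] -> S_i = -6.66*(-6.42)^i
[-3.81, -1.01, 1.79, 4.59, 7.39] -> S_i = -3.81 + 2.80*i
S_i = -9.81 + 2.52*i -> [-9.81, -7.29, -4.77, -2.25, 0.27]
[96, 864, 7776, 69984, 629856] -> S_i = 96*9^i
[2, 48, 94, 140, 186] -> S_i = 2 + 46*i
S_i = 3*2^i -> [3, 6, 12, 24, 48]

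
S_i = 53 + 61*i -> [53, 114, 175, 236, 297]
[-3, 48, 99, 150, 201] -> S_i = -3 + 51*i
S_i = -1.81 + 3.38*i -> [-1.81, 1.57, 4.95, 8.33, 11.71]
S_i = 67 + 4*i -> [67, 71, 75, 79, 83]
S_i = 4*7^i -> [4, 28, 196, 1372, 9604]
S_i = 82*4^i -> [82, 328, 1312, 5248, 20992]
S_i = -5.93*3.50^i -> [-5.93, -20.76, -72.64, -254.25, -889.87]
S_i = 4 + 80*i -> [4, 84, 164, 244, 324]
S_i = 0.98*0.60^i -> [0.98, 0.59, 0.35, 0.21, 0.13]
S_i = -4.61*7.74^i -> [-4.61, -35.68, -276.17, -2137.59, -16544.92]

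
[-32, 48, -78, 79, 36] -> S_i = Random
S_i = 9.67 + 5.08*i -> [9.67, 14.75, 19.83, 24.91, 29.99]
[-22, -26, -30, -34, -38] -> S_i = -22 + -4*i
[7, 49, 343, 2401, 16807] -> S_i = 7*7^i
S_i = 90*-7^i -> [90, -630, 4410, -30870, 216090]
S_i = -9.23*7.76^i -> [-9.23, -71.62, -555.81, -4313.07, -33469.45]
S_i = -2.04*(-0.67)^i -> [-2.04, 1.37, -0.92, 0.61, -0.41]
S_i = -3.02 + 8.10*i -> [-3.02, 5.08, 13.18, 21.28, 29.38]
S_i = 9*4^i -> [9, 36, 144, 576, 2304]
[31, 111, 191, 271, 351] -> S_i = 31 + 80*i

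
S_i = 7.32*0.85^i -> [7.32, 6.22, 5.29, 4.5, 3.82]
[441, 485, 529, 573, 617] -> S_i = 441 + 44*i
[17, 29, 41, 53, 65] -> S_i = 17 + 12*i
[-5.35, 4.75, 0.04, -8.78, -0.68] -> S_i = Random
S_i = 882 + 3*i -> [882, 885, 888, 891, 894]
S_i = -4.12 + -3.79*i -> [-4.12, -7.91, -11.7, -15.49, -19.28]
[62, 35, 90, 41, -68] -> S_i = Random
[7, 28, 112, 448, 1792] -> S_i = 7*4^i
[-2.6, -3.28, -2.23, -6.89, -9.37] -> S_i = Random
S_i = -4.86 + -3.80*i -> [-4.86, -8.66, -12.46, -16.26, -20.06]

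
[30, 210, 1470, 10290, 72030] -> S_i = 30*7^i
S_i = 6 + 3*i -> [6, 9, 12, 15, 18]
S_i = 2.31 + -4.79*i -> [2.31, -2.48, -7.27, -12.06, -16.85]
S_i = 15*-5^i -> [15, -75, 375, -1875, 9375]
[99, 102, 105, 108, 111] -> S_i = 99 + 3*i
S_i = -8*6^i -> [-8, -48, -288, -1728, -10368]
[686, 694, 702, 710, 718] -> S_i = 686 + 8*i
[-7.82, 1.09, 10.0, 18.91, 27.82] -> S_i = -7.82 + 8.91*i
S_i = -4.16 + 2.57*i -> [-4.16, -1.59, 0.98, 3.55, 6.12]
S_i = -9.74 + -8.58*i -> [-9.74, -18.32, -26.9, -35.48, -44.06]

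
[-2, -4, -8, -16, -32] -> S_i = -2*2^i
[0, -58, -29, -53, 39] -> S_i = Random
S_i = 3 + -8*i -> [3, -5, -13, -21, -29]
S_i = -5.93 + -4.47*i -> [-5.93, -10.4, -14.87, -19.34, -23.81]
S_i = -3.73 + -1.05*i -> [-3.73, -4.78, -5.83, -6.88, -7.93]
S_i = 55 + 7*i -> [55, 62, 69, 76, 83]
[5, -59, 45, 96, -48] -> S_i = Random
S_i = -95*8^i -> [-95, -760, -6080, -48640, -389120]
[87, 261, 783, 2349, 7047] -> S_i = 87*3^i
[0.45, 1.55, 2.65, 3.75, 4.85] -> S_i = 0.45 + 1.10*i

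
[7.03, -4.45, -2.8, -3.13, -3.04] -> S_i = Random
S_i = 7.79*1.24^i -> [7.79, 9.66, 11.98, 14.85, 18.42]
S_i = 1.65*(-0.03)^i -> [1.65, -0.05, 0.0, -0.0, 0.0]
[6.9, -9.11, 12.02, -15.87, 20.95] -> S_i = 6.90*(-1.32)^i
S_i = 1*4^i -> [1, 4, 16, 64, 256]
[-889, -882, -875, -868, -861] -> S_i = -889 + 7*i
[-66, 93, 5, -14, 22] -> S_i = Random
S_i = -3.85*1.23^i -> [-3.85, -4.74, -5.82, -7.16, -8.81]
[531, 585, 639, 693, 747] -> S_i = 531 + 54*i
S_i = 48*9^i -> [48, 432, 3888, 34992, 314928]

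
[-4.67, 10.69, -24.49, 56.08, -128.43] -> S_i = -4.67*(-2.29)^i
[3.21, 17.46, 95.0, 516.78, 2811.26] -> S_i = 3.21*5.44^i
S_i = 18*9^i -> [18, 162, 1458, 13122, 118098]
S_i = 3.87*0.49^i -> [3.87, 1.9, 0.93, 0.46, 0.22]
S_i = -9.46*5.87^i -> [-9.46, -55.53, -325.96, -1913.4, -11231.65]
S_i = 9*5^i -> [9, 45, 225, 1125, 5625]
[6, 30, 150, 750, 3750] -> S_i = 6*5^i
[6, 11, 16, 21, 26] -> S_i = 6 + 5*i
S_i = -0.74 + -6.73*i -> [-0.74, -7.47, -14.2, -20.93, -27.66]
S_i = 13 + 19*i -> [13, 32, 51, 70, 89]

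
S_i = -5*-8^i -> [-5, 40, -320, 2560, -20480]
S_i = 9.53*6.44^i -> [9.53, 61.37, 395.24, 2545.37, 16392.17]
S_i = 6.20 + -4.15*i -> [6.2, 2.05, -2.1, -6.25, -10.4]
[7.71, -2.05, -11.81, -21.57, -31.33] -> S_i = 7.71 + -9.76*i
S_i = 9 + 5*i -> [9, 14, 19, 24, 29]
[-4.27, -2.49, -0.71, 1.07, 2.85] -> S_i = -4.27 + 1.78*i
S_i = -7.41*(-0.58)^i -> [-7.41, 4.3, -2.49, 1.45, -0.84]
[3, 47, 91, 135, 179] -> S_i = 3 + 44*i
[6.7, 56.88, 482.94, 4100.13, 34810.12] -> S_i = 6.70*8.49^i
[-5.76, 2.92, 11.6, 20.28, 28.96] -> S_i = -5.76 + 8.68*i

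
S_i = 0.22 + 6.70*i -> [0.22, 6.92, 13.62, 20.32, 27.02]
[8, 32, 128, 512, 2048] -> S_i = 8*4^i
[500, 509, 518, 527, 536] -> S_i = 500 + 9*i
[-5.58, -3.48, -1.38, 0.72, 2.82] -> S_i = -5.58 + 2.10*i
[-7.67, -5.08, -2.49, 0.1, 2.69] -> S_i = -7.67 + 2.59*i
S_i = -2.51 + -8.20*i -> [-2.51, -10.71, -18.91, -27.11, -35.31]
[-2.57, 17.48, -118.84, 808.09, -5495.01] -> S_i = -2.57*(-6.80)^i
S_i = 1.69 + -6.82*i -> [1.69, -5.13, -11.95, -18.77, -25.59]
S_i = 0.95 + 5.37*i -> [0.95, 6.32, 11.69, 17.06, 22.43]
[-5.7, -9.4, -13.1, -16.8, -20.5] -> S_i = -5.70 + -3.70*i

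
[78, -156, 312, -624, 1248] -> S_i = 78*-2^i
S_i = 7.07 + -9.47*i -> [7.07, -2.4, -11.87, -21.34, -30.81]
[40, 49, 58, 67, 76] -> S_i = 40 + 9*i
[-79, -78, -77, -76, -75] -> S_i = -79 + 1*i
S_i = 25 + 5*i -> [25, 30, 35, 40, 45]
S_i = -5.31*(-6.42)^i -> [-5.31, 34.09, -218.86, 1405.08, -9020.58]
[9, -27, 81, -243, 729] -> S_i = 9*-3^i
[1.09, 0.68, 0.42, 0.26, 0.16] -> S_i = 1.09*0.62^i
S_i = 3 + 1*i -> [3, 4, 5, 6, 7]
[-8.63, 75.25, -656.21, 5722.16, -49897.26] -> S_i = -8.63*(-8.72)^i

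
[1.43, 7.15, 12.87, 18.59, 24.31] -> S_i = 1.43 + 5.72*i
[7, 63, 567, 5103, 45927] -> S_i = 7*9^i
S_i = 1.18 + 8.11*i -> [1.18, 9.29, 17.4, 25.51, 33.62]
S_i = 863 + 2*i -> [863, 865, 867, 869, 871]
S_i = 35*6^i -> [35, 210, 1260, 7560, 45360]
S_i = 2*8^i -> [2, 16, 128, 1024, 8192]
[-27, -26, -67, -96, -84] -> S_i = Random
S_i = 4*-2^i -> [4, -8, 16, -32, 64]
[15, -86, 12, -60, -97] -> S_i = Random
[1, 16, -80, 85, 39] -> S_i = Random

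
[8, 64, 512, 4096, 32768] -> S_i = 8*8^i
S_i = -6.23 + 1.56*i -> [-6.23, -4.67, -3.11, -1.55, 0.01]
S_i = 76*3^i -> [76, 228, 684, 2052, 6156]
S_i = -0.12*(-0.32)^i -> [-0.12, 0.04, -0.01, 0.0, -0.0]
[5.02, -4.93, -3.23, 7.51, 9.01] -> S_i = Random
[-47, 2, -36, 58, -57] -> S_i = Random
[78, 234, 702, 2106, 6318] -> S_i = 78*3^i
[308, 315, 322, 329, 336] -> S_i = 308 + 7*i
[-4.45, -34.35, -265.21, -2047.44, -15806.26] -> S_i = -4.45*7.72^i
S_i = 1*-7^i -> [1, -7, 49, -343, 2401]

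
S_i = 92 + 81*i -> [92, 173, 254, 335, 416]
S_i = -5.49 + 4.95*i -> [-5.49, -0.54, 4.41, 9.36, 14.31]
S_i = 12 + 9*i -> [12, 21, 30, 39, 48]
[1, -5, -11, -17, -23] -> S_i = 1 + -6*i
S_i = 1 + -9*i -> [1, -8, -17, -26, -35]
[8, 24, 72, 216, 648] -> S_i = 8*3^i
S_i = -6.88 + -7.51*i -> [-6.88, -14.39, -21.9, -29.41, -36.92]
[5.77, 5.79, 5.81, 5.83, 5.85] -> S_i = 5.77 + 0.02*i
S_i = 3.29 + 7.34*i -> [3.29, 10.63, 17.97, 25.31, 32.65]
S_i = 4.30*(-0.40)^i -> [4.3, -1.72, 0.69, -0.28, 0.11]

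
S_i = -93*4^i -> [-93, -372, -1488, -5952, -23808]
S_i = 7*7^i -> [7, 49, 343, 2401, 16807]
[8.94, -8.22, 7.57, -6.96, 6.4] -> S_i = 8.94*(-0.92)^i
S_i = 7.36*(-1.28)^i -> [7.36, -9.42, 12.06, -15.44, 19.76]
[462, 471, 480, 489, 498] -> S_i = 462 + 9*i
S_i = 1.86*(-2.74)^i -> [1.86, -5.1, 13.96, -38.26, 104.84]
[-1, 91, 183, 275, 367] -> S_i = -1 + 92*i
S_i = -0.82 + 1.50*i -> [-0.82, 0.68, 2.18, 3.68, 5.18]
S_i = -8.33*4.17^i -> [-8.33, -34.74, -144.85, -604.02, -2518.77]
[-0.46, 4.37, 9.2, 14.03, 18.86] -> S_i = -0.46 + 4.83*i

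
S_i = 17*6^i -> [17, 102, 612, 3672, 22032]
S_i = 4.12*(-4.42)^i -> [4.12, -18.21, 80.49, -355.77, 1572.48]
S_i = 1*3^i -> [1, 3, 9, 27, 81]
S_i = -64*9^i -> [-64, -576, -5184, -46656, -419904]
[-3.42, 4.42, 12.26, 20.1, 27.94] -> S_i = -3.42 + 7.84*i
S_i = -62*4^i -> [-62, -248, -992, -3968, -15872]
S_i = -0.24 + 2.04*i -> [-0.24, 1.8, 3.84, 5.88, 7.92]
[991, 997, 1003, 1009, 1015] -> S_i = 991 + 6*i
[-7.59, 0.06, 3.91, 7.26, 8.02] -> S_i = Random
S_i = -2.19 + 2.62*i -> [-2.19, 0.43, 3.05, 5.67, 8.29]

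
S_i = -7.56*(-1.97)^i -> [-7.56, 14.89, -29.34, 57.8, -113.86]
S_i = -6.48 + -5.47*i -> [-6.48, -11.95, -17.42, -22.89, -28.36]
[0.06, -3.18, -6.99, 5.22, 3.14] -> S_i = Random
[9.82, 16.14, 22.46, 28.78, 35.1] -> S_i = 9.82 + 6.32*i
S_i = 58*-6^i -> [58, -348, 2088, -12528, 75168]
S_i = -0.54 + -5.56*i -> [-0.54, -6.1, -11.66, -17.22, -22.78]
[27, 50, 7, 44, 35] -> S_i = Random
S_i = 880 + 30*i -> [880, 910, 940, 970, 1000]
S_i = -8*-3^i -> [-8, 24, -72, 216, -648]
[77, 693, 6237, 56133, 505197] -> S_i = 77*9^i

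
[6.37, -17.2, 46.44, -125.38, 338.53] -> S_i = 6.37*(-2.70)^i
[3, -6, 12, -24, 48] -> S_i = 3*-2^i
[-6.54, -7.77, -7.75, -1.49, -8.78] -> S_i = Random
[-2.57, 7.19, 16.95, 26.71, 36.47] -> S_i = -2.57 + 9.76*i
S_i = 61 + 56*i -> [61, 117, 173, 229, 285]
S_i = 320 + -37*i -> [320, 283, 246, 209, 172]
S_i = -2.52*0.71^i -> [-2.52, -1.79, -1.27, -0.9, -0.64]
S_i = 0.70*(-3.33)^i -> [0.7, -2.33, 7.76, -25.85, 86.07]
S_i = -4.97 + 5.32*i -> [-4.97, 0.35, 5.67, 10.99, 16.31]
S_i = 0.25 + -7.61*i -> [0.25, -7.36, -14.97, -22.58, -30.19]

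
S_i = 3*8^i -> [3, 24, 192, 1536, 12288]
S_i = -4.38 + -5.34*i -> [-4.38, -9.72, -15.06, -20.4, -25.74]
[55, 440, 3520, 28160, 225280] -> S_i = 55*8^i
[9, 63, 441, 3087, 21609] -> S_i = 9*7^i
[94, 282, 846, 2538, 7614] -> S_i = 94*3^i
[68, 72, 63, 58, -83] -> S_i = Random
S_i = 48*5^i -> [48, 240, 1200, 6000, 30000]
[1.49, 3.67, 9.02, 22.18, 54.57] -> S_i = 1.49*2.46^i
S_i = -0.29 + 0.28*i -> [-0.29, -0.01, 0.27, 0.55, 0.83]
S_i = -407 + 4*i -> [-407, -403, -399, -395, -391]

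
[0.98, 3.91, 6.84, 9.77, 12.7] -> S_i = 0.98 + 2.93*i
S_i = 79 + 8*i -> [79, 87, 95, 103, 111]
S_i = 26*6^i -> [26, 156, 936, 5616, 33696]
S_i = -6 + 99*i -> [-6, 93, 192, 291, 390]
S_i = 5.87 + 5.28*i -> [5.87, 11.15, 16.43, 21.71, 26.99]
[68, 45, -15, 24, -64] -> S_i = Random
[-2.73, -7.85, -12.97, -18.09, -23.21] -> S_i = -2.73 + -5.12*i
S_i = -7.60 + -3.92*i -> [-7.6, -11.52, -15.44, -19.36, -23.28]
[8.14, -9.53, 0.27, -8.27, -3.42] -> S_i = Random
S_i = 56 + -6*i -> [56, 50, 44, 38, 32]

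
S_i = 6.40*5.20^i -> [6.4, 33.28, 173.06, 899.89, 4679.43]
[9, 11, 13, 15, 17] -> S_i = 9 + 2*i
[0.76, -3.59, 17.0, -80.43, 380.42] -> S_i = 0.76*(-4.73)^i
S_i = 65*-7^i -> [65, -455, 3185, -22295, 156065]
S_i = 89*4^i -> [89, 356, 1424, 5696, 22784]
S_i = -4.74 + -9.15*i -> [-4.74, -13.89, -23.04, -32.19, -41.34]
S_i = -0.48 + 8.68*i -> [-0.48, 8.2, 16.88, 25.56, 34.24]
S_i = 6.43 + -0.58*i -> [6.43, 5.85, 5.27, 4.69, 4.11]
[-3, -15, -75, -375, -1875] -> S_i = -3*5^i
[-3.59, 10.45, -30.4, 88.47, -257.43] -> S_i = -3.59*(-2.91)^i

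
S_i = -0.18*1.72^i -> [-0.18, -0.31, -0.53, -0.92, -1.58]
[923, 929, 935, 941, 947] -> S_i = 923 + 6*i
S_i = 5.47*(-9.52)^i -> [5.47, -52.07, 495.75, -4719.52, 44929.87]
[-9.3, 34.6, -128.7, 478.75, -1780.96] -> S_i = -9.30*(-3.72)^i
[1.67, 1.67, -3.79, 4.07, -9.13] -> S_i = Random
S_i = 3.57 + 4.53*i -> [3.57, 8.1, 12.63, 17.16, 21.69]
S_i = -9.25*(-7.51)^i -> [-9.25, 69.47, -521.7, 3917.97, -29423.98]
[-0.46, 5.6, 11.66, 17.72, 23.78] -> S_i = -0.46 + 6.06*i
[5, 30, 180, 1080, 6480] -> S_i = 5*6^i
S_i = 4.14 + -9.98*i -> [4.14, -5.84, -15.82, -25.8, -35.78]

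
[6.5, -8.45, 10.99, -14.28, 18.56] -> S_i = 6.50*(-1.30)^i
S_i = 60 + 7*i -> [60, 67, 74, 81, 88]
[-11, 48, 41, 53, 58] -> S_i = Random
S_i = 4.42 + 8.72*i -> [4.42, 13.14, 21.86, 30.58, 39.3]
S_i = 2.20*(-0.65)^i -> [2.2, -1.43, 0.93, -0.6, 0.39]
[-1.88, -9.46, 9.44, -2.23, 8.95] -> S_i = Random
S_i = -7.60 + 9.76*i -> [-7.6, 2.16, 11.92, 21.68, 31.44]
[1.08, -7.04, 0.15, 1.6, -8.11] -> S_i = Random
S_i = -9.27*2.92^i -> [-9.27, -27.07, -79.04, -230.8, -673.92]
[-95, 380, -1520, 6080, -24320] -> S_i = -95*-4^i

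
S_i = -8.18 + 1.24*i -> [-8.18, -6.94, -5.7, -4.46, -3.22]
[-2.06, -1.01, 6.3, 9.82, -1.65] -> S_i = Random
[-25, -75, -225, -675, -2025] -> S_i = -25*3^i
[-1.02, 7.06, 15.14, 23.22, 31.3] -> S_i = -1.02 + 8.08*i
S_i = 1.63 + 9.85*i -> [1.63, 11.48, 21.33, 31.18, 41.03]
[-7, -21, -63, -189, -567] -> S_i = -7*3^i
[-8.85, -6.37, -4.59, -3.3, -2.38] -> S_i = -8.85*0.72^i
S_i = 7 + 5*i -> [7, 12, 17, 22, 27]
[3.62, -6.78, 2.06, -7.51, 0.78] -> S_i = Random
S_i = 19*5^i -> [19, 95, 475, 2375, 11875]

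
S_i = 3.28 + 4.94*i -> [3.28, 8.22, 13.16, 18.1, 23.04]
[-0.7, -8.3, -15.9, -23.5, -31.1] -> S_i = -0.70 + -7.60*i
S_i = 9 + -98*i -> [9, -89, -187, -285, -383]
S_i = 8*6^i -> [8, 48, 288, 1728, 10368]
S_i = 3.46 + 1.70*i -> [3.46, 5.16, 6.86, 8.56, 10.26]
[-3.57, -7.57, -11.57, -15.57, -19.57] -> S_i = -3.57 + -4.00*i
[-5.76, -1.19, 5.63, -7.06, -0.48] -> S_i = Random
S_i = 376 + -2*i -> [376, 374, 372, 370, 368]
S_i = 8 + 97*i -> [8, 105, 202, 299, 396]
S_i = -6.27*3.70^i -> [-6.27, -23.2, -85.84, -317.59, -1175.1]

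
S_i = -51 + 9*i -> [-51, -42, -33, -24, -15]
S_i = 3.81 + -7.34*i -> [3.81, -3.53, -10.87, -18.21, -25.55]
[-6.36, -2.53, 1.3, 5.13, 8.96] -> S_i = -6.36 + 3.83*i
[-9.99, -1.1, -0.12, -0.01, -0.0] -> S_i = -9.99*0.11^i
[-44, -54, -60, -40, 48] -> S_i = Random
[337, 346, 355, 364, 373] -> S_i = 337 + 9*i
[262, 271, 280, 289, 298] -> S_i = 262 + 9*i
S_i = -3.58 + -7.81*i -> [-3.58, -11.39, -19.2, -27.01, -34.82]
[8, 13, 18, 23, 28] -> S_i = 8 + 5*i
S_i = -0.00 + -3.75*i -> [-0.0, -3.75, -7.5, -11.25, -15.0]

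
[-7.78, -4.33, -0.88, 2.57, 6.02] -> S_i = -7.78 + 3.45*i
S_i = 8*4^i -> [8, 32, 128, 512, 2048]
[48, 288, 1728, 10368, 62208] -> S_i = 48*6^i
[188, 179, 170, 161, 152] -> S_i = 188 + -9*i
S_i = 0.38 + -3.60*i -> [0.38, -3.22, -6.82, -10.42, -14.02]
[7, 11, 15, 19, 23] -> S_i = 7 + 4*i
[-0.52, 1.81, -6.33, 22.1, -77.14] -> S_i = -0.52*(-3.49)^i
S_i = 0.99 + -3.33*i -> [0.99, -2.34, -5.67, -9.0, -12.33]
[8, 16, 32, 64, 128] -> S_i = 8*2^i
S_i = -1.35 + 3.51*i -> [-1.35, 2.16, 5.67, 9.18, 12.69]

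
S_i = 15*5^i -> [15, 75, 375, 1875, 9375]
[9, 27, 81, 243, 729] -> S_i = 9*3^i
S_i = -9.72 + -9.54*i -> [-9.72, -19.26, -28.8, -38.34, -47.88]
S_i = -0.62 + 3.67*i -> [-0.62, 3.05, 6.72, 10.39, 14.06]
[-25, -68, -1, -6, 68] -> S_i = Random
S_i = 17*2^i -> [17, 34, 68, 136, 272]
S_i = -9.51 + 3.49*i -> [-9.51, -6.02, -2.53, 0.96, 4.45]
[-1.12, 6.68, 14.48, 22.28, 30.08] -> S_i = -1.12 + 7.80*i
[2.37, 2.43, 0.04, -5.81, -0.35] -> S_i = Random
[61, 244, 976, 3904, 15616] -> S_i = 61*4^i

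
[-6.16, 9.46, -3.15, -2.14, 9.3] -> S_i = Random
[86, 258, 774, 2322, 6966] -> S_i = 86*3^i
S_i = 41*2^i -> [41, 82, 164, 328, 656]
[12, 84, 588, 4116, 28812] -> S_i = 12*7^i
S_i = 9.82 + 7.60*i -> [9.82, 17.42, 25.02, 32.62, 40.22]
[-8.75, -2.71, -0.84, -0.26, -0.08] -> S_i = -8.75*0.31^i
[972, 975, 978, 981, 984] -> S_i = 972 + 3*i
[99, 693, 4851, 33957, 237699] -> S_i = 99*7^i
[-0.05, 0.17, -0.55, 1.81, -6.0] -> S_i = -0.05*(-3.31)^i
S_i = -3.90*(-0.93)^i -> [-3.9, 3.63, -3.37, 3.14, -2.92]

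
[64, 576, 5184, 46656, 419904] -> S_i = 64*9^i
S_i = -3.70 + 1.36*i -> [-3.7, -2.34, -0.98, 0.38, 1.74]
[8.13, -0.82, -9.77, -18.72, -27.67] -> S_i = 8.13 + -8.95*i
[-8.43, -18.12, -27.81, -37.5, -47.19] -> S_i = -8.43 + -9.69*i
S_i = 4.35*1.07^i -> [4.35, 4.65, 4.98, 5.33, 5.7]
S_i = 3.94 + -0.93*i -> [3.94, 3.01, 2.08, 1.15, 0.22]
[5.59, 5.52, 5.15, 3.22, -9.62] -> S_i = Random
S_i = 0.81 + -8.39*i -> [0.81, -7.58, -15.97, -24.36, -32.75]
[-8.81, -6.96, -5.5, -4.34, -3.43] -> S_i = -8.81*0.79^i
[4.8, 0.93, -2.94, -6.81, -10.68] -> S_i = 4.80 + -3.87*i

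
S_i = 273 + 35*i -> [273, 308, 343, 378, 413]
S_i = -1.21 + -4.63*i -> [-1.21, -5.84, -10.47, -15.1, -19.73]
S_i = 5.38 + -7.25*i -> [5.38, -1.87, -9.12, -16.37, -23.62]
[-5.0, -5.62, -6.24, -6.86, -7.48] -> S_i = -5.00 + -0.62*i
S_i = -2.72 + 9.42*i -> [-2.72, 6.7, 16.12, 25.54, 34.96]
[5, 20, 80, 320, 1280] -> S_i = 5*4^i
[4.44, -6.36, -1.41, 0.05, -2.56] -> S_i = Random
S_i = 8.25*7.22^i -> [8.25, 59.56, 430.06, 3105.03, 22418.3]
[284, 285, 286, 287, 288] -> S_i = 284 + 1*i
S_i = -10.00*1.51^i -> [-10.0, -15.1, -22.8, -34.43, -51.99]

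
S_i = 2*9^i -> [2, 18, 162, 1458, 13122]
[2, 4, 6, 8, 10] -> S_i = 2 + 2*i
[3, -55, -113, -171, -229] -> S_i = 3 + -58*i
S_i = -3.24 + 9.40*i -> [-3.24, 6.16, 15.56, 24.96, 34.36]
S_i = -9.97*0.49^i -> [-9.97, -4.89, -2.39, -1.17, -0.57]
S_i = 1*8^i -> [1, 8, 64, 512, 4096]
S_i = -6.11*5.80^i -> [-6.11, -35.44, -205.54, -1192.13, -6914.38]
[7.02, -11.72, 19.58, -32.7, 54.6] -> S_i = 7.02*(-1.67)^i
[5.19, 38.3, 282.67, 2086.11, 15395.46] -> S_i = 5.19*7.38^i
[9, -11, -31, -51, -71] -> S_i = 9 + -20*i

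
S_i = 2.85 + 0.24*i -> [2.85, 3.09, 3.33, 3.57, 3.81]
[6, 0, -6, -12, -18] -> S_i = 6 + -6*i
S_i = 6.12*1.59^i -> [6.12, 9.73, 15.47, 24.6, 39.11]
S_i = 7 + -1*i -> [7, 6, 5, 4, 3]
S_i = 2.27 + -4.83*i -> [2.27, -2.56, -7.39, -12.22, -17.05]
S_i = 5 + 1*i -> [5, 6, 7, 8, 9]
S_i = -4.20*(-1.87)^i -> [-4.2, 7.85, -14.69, 27.46, -51.36]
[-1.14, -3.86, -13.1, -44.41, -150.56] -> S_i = -1.14*3.39^i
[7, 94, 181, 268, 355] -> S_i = 7 + 87*i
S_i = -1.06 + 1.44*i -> [-1.06, 0.38, 1.82, 3.26, 4.7]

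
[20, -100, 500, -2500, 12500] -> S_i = 20*-5^i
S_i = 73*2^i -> [73, 146, 292, 584, 1168]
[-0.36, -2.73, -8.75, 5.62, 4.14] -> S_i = Random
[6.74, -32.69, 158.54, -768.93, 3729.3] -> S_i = 6.74*(-4.85)^i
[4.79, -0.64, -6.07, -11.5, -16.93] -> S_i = 4.79 + -5.43*i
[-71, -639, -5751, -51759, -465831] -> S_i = -71*9^i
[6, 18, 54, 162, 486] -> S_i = 6*3^i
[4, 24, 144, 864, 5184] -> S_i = 4*6^i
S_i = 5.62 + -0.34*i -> [5.62, 5.28, 4.94, 4.6, 4.26]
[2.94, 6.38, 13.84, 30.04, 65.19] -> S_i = 2.94*2.17^i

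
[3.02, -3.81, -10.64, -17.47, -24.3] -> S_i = 3.02 + -6.83*i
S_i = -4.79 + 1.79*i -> [-4.79, -3.0, -1.21, 0.58, 2.37]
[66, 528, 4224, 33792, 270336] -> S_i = 66*8^i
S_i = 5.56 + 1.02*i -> [5.56, 6.58, 7.6, 8.62, 9.64]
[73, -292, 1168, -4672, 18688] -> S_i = 73*-4^i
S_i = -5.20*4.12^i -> [-5.2, -21.42, -88.27, -363.66, -1498.28]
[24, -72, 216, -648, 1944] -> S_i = 24*-3^i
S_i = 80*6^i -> [80, 480, 2880, 17280, 103680]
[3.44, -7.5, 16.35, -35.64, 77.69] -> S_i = 3.44*(-2.18)^i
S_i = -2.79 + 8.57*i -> [-2.79, 5.78, 14.35, 22.92, 31.49]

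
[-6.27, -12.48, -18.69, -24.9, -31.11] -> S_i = -6.27 + -6.21*i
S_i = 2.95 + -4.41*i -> [2.95, -1.46, -5.87, -10.28, -14.69]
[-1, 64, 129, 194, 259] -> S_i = -1 + 65*i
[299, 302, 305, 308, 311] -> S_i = 299 + 3*i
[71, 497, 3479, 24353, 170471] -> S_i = 71*7^i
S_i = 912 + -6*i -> [912, 906, 900, 894, 888]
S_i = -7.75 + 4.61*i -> [-7.75, -3.14, 1.47, 6.08, 10.69]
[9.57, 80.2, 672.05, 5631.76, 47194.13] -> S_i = 9.57*8.38^i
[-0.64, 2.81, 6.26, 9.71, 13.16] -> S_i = -0.64 + 3.45*i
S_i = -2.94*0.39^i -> [-2.94, -1.15, -0.45, -0.17, -0.07]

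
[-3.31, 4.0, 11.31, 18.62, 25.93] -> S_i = -3.31 + 7.31*i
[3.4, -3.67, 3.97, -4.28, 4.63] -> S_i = 3.40*(-1.08)^i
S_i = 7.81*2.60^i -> [7.81, 20.31, 52.8, 137.27, 356.9]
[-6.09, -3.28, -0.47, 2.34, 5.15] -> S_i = -6.09 + 2.81*i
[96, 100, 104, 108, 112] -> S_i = 96 + 4*i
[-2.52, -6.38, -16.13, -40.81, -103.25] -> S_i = -2.52*2.53^i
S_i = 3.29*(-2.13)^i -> [3.29, -7.01, 14.93, -31.79, 67.72]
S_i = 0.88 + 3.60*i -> [0.88, 4.48, 8.08, 11.68, 15.28]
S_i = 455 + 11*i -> [455, 466, 477, 488, 499]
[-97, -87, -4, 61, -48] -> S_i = Random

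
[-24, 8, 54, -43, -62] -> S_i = Random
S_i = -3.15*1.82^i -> [-3.15, -5.73, -10.43, -18.99, -34.56]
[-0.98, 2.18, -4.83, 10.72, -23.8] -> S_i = -0.98*(-2.22)^i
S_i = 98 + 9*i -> [98, 107, 116, 125, 134]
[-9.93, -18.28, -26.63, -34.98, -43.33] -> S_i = -9.93 + -8.35*i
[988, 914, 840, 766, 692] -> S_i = 988 + -74*i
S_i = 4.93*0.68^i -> [4.93, 3.35, 2.28, 1.55, 1.05]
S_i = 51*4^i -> [51, 204, 816, 3264, 13056]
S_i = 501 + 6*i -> [501, 507, 513, 519, 525]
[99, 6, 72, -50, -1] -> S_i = Random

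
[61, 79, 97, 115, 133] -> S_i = 61 + 18*i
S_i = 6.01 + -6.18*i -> [6.01, -0.17, -6.35, -12.53, -18.71]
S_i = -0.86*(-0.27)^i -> [-0.86, 0.23, -0.06, 0.02, -0.0]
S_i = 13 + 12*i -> [13, 25, 37, 49, 61]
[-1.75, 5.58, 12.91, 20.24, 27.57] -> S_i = -1.75 + 7.33*i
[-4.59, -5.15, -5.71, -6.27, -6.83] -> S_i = -4.59 + -0.56*i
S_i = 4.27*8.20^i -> [4.27, 35.01, 287.11, 2354.34, 19305.6]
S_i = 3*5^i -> [3, 15, 75, 375, 1875]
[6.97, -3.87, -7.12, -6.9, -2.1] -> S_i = Random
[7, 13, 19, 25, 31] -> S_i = 7 + 6*i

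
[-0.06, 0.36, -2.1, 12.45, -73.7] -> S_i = -0.06*(-5.92)^i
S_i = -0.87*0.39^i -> [-0.87, -0.34, -0.13, -0.05, -0.02]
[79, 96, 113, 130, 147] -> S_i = 79 + 17*i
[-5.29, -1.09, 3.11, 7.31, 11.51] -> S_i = -5.29 + 4.20*i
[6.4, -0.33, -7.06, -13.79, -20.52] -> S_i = 6.40 + -6.73*i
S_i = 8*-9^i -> [8, -72, 648, -5832, 52488]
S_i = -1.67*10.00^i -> [-1.67, -16.7, -167.0, -1670.0, -16700.0]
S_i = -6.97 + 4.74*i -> [-6.97, -2.23, 2.51, 7.25, 11.99]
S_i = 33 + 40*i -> [33, 73, 113, 153, 193]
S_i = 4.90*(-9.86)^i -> [4.9, -48.31, 476.38, -4697.07, 46313.09]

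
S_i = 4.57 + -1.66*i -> [4.57, 2.91, 1.25, -0.41, -2.07]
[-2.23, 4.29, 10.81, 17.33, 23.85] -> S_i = -2.23 + 6.52*i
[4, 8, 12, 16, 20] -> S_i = 4 + 4*i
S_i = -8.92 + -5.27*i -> [-8.92, -14.19, -19.46, -24.73, -30.0]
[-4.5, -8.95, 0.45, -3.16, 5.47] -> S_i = Random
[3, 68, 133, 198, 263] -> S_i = 3 + 65*i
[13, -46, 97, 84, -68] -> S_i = Random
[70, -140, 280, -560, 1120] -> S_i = 70*-2^i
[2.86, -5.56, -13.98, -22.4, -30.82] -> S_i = 2.86 + -8.42*i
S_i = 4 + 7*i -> [4, 11, 18, 25, 32]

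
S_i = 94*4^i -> [94, 376, 1504, 6016, 24064]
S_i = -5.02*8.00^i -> [-5.02, -40.16, -321.28, -2570.24, -20561.92]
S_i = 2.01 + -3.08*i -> [2.01, -1.07, -4.15, -7.23, -10.31]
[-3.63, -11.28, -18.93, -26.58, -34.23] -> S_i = -3.63 + -7.65*i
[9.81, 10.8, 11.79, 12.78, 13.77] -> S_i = 9.81 + 0.99*i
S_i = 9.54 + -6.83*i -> [9.54, 2.71, -4.12, -10.95, -17.78]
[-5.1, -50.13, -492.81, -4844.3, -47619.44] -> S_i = -5.10*9.83^i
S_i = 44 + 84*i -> [44, 128, 212, 296, 380]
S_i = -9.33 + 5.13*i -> [-9.33, -4.2, 0.93, 6.06, 11.19]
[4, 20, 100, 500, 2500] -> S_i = 4*5^i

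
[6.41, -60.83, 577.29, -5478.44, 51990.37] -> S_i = 6.41*(-9.49)^i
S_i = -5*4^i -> [-5, -20, -80, -320, -1280]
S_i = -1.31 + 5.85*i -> [-1.31, 4.54, 10.39, 16.24, 22.09]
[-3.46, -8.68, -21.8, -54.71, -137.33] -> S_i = -3.46*2.51^i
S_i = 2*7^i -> [2, 14, 98, 686, 4802]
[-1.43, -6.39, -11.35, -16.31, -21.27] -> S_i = -1.43 + -4.96*i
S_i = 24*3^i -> [24, 72, 216, 648, 1944]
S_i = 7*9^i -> [7, 63, 567, 5103, 45927]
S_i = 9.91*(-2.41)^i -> [9.91, -23.88, 57.56, -138.72, 334.3]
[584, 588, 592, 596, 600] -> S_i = 584 + 4*i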